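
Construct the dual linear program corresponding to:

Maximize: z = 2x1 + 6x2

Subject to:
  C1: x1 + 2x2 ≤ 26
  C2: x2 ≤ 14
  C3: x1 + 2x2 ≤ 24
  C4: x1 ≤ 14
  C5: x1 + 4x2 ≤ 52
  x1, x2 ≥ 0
Minimize: z = 26y1 + 14y2 + 24y3 + 14y4 + 52y5

Subject to:
  C1: -y1 - y3 - y4 - y5 ≤ -2
  C2: -2y1 - y2 - 2y3 - 4y5 ≤ -6
  y1, y2, y3, y4, y5 ≥ 0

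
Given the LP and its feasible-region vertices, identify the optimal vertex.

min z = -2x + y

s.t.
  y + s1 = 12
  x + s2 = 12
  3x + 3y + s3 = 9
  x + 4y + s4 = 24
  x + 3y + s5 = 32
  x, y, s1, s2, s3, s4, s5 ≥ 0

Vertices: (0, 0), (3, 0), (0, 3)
Evaluating z = -2x + y at each vertex:
  (0, 0): z = 0
  (3, 0): z = -6
  (0, 3): z = 3

The smallest value is z = -6, attained at (3, 0).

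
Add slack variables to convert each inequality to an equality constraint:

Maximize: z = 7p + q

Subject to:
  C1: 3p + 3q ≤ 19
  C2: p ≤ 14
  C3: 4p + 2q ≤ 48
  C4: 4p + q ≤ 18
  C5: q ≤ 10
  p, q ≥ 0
max z = 7p + q

s.t.
  3p + 3q + s1 = 19
  p + s2 = 14
  4p + 2q + s3 = 48
  4p + q + s4 = 18
  q + s5 = 10
  p, q, s1, s2, s3, s4, s5 ≥ 0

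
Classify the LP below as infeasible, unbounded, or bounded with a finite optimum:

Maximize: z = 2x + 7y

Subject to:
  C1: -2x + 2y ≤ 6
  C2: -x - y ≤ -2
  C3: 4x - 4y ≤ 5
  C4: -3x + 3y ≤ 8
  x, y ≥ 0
Feasible point: (0, 2) satisfies every constraint, so the LP is feasible.
Direction d = (1, 1): for each constraint row a, a·d ≤ 0 —
  (-2)(1) + (2)(1) = 0 ≤ 0
  (-1)(1) + (-1)(1) = -2 ≤ 0
  (4)(1) + (-4)(1) = 0 ≤ 0
  (-3)(1) + (3)(1) = 0 ≤ 0
and d ≥ 0, so (0, 2) + t·d stays feasible for every t ≥ 0. Along this ray z = 2x + 7y changes by 9 per unit t, so z → +∞.

The LP is unbounded; z can be made arbitrarily large.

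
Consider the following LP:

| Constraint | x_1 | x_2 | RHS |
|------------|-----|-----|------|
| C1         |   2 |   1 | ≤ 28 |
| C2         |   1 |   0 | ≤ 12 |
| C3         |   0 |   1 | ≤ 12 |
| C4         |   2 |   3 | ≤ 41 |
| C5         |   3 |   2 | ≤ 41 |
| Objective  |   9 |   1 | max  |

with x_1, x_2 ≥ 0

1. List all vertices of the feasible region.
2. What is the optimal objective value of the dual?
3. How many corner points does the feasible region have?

1. (0, 0), (12, 0), (12, 2.5), (8.2, 8.2), (2.5, 12), (0, 12)
2. 110.5 (by strong duality, equal to the primal optimum)
3. 6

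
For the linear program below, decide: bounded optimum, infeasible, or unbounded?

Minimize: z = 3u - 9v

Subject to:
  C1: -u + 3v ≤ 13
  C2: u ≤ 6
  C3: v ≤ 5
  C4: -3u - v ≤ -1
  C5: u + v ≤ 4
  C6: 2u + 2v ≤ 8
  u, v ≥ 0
The point (0, 4) satisfies every constraint, so the LP is feasible; the constraints give u ≤ 6 and v ≤ 5, which with u, v ≥ 0 keep the feasible region inside a bounded box. A feasible, bounded LP attains a finite optimum at a vertex.

The LP has an optimal solution: (0, 4) with z = -36.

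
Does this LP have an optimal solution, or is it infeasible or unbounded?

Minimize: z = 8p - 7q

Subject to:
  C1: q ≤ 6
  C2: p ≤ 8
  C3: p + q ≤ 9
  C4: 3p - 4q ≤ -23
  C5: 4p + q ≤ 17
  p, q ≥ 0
The point (0, 6) satisfies every constraint, so the LP is feasible; the constraints give p ≤ 8 and q ≤ 6, which with p, q ≥ 0 keep the feasible region inside a bounded box. A feasible, bounded LP attains a finite optimum at a vertex.

Evaluating z = 8p - 7q at each vertex:
  (0, 5.75): z = -40.25
  (0.3333, 6): z = -39.33
  (0, 6): z = -42

Bounded optimum: z* = -42 at (0, 6).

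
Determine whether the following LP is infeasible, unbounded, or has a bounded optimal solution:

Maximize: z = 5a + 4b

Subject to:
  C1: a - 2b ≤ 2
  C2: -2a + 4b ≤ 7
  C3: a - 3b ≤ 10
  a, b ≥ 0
Feasible point: (0, 0) satisfies every constraint, so the LP is feasible.
Direction d = (2, 1): for each constraint row a, a·d ≤ 0 —
  (1)(2) + (-2)(1) = 0 ≤ 0
  (-2)(2) + (4)(1) = 0 ≤ 0
  (1)(2) + (-3)(1) = -1 ≤ 0
and d ≥ 0, so (0, 0) + t·d stays feasible for every t ≥ 0. Along this ray z = 5a + 4b changes by 14 per unit t, so z → +∞.

The LP is unbounded; z can be made arbitrarily large.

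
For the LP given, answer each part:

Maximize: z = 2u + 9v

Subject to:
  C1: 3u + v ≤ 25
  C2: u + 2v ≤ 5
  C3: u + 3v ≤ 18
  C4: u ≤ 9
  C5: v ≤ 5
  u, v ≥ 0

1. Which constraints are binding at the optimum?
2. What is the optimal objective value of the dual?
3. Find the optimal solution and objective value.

1. C2, u ≥ 0
2. 22.5 (by strong duality, equal to the primal optimum)
3. u = 0, v = 2.5, z = 22.5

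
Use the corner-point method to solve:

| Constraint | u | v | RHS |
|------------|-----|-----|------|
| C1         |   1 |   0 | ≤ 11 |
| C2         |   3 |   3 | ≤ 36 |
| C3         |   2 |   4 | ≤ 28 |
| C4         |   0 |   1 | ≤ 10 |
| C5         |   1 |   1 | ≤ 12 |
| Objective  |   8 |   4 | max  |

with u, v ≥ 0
Each vertex is the intersection of two constraint boundaries that also satisfies all remaining constraints:
  u = 0 and v = 0 → (0, 0)
  u = 11 and v = 0 → (11, 0)
  u = 11 and 3u + 3v = 36 → (11, 1)
  3u + 3v = 36 and 2u + 4v = 28 → (10, 2)
  2u + 4v = 28 and u = 0 → (0, 7)

Evaluating z = 8u + 4v at each vertex:
  (0, 0): z = 0
  (11, 0): z = 88
  (11, 1): z = 92
  (10, 2): z = 88
  (0, 7): z = 28

The maximum is at (11, 1) with z = 92.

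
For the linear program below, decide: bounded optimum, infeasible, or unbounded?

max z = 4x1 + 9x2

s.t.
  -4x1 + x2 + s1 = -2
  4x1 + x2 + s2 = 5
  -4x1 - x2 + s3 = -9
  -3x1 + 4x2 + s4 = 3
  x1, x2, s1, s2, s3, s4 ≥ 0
The row 4x1 + x2 + s2 = 5 with s2 ≥ 0 requires 4x1 + x2 ≤ 5, while the row -4x1 - x2 + s3 = -9 with s3 ≥ 0 is equivalent to 4x1 + x2 ≥ 9. Together they would need 9 ≤ 4x1 + x2 ≤ 5, which is impossible since 9 > 5. No point satisfies all constraints.

The feasible region is empty; the LP is infeasible.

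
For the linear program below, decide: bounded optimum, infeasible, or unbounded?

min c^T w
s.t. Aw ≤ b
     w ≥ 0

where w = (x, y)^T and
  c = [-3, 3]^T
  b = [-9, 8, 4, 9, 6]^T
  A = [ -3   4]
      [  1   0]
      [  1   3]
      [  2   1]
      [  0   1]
The point (4, 0) satisfies every constraint, so the LP is feasible; the constraints give x ≤ 8 and y ≤ 6, which with x, y ≥ 0 keep the feasible region inside a bounded box. A feasible, bounded LP attains a finite optimum at a vertex.

Evaluating z = -3x + 3y at each vertex:
  (3, 0): z = -9
  (4, 0): z = -12
  (3.308, 0.2308): z = -9.231

Feasible with finite optimum z* = -12 at (4, 0).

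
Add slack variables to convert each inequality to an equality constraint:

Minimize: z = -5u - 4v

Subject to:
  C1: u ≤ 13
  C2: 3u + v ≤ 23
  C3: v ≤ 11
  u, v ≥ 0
min z = -5u - 4v

s.t.
  u + s1 = 13
  3u + v + s2 = 23
  v + s3 = 11
  u, v, s1, s2, s3 ≥ 0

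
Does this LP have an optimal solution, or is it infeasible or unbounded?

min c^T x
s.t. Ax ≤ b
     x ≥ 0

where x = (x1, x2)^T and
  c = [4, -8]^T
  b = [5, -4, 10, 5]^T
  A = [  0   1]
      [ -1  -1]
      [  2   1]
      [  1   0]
The point (0, 5) satisfies every constraint, so the LP is feasible; the constraints give x1 ≤ 5 and x2 ≤ 5, which with x1, x2 ≥ 0 keep the feasible region inside a bounded box. A feasible, bounded LP attains a finite optimum at a vertex.

The LP has an optimal solution: (0, 5) with z = -40.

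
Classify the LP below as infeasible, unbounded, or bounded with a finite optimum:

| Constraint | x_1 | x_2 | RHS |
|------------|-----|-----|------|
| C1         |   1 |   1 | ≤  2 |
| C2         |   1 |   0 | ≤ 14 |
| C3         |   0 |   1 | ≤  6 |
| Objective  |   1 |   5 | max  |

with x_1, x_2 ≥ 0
The point (0, 2) satisfies every constraint, so the LP is feasible; the constraints give x_1 ≤ 14 and x_2 ≤ 6, which with x_1, x_2 ≥ 0 keep the feasible region inside a bounded box. A feasible, bounded LP attains a finite optimum at a vertex.

The LP has an optimal solution: (0, 2) with z = 10.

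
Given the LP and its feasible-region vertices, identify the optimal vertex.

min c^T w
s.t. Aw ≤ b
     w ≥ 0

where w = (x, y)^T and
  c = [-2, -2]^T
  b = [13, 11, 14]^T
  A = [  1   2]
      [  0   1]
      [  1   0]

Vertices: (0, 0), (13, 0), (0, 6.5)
Evaluating z = -2x - 2y at each vertex:
  (0, 0): z = 0
  (13, 0): z = -26
  (0, 6.5): z = -13

The smallest value is z = -26, attained at (13, 0).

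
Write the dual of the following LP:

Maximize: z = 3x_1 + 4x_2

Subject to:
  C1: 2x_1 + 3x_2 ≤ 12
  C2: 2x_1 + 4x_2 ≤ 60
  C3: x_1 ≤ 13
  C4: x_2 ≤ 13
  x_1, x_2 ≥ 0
Minimize: z = 12y1 + 60y2 + 13y3 + 13y4

Subject to:
  C1: -2y1 - 2y2 - y3 ≤ -3
  C2: -3y1 - 4y2 - y4 ≤ -4
  y1, y2, y3, y4 ≥ 0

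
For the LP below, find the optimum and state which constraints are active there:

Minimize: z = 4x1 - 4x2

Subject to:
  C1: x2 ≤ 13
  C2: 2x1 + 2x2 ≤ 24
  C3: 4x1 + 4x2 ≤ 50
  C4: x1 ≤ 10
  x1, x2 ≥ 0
Optimal: x1 = 0, x2 = 12
Slack at optimum:
  C1: slack = 1
  C2: slack = 0 (binding)
  C3: slack = 2
  C4: slack = 10
  x1 ≥ 0: x1 = 0 (binding)
  x2 ≥ 0: x2 = 12
Binding constraints: C2, x1 ≥ 0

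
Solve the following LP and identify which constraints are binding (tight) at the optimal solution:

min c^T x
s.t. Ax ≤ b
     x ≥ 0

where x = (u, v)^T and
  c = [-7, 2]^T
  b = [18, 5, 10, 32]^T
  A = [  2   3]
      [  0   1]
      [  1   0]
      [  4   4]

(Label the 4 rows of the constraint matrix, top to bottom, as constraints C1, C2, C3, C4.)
Optimal: u = 8, v = 0
Slack at optimum:
  C1: slack = 2
  C2: slack = 5
  C3: slack = 2
  C4: slack = 0 (binding)
  u ≥ 0: u = 8
  v ≥ 0: v = 0 (binding)
Binding constraints: C4, v ≥ 0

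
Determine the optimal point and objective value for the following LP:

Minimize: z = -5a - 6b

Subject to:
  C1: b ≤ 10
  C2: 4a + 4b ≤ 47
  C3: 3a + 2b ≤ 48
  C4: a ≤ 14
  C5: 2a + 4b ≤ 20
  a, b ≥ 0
a = 10, b = 0, z = -50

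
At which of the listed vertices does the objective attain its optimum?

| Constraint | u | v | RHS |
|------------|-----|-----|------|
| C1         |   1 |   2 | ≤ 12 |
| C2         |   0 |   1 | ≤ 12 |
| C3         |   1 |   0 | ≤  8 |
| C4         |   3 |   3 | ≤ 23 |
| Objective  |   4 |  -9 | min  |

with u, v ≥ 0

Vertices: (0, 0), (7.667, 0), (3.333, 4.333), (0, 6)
(0, 6) with z = -54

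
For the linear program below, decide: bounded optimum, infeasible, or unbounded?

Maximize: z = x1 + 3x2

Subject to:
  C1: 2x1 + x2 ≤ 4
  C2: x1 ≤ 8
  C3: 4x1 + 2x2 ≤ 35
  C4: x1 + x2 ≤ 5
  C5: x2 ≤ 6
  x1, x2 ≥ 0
The point (0, 4) satisfies every constraint, so the LP is feasible; the constraints give x1 ≤ 8 and x2 ≤ 6, which with x1, x2 ≥ 0 keep the feasible region inside a bounded box. A feasible, bounded LP attains a finite optimum at a vertex.

Evaluating z = x1 + 3x2 at each vertex:
  (0, 0): z = 0
  (2, 0): z = 2
  (0, 4): z = 12

The LP has an optimal solution: (0, 4) with z = 12.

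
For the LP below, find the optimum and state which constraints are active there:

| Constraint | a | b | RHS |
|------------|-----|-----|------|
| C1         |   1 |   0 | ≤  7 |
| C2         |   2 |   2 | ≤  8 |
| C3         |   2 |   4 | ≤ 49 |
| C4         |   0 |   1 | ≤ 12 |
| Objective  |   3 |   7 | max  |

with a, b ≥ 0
Optimal: a = 0, b = 4
Slack at optimum:
  C1: slack = 7
  C2: slack = 0 (binding)
  C3: slack = 33
  C4: slack = 8
  a ≥ 0: a = 0 (binding)
  b ≥ 0: b = 4
Binding constraints: C2, a ≥ 0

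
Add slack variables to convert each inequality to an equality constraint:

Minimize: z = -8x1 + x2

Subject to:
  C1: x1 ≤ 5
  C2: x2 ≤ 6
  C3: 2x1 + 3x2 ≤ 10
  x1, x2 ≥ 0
min z = -8x1 + x2

s.t.
  x1 + s1 = 5
  x2 + s2 = 6
  2x1 + 3x2 + s3 = 10
  x1, x2, s1, s2, s3 ≥ 0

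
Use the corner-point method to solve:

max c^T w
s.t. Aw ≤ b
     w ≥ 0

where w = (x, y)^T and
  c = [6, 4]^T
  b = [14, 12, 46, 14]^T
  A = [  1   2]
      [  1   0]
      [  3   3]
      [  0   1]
x = 12, y = 1, z = 76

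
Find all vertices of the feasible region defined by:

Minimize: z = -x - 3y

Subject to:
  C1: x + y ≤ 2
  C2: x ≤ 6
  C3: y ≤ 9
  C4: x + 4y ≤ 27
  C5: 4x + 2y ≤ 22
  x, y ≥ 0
Each vertex is the intersection of two constraint boundaries that also satisfies all remaining constraints:
  x = 0 and y = 0 → (0, 0)
  x + y = 2 and y = 0 → (2, 0)
  x + y = 2 and x = 0 → (0, 2)

Vertices: (0, 0), (2, 0), (0, 2)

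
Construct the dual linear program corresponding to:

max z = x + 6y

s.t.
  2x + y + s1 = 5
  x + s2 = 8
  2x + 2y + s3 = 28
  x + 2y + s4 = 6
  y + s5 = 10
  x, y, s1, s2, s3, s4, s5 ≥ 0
Minimize: z = 5y1 + 8y2 + 28y3 + 6y4 + 10y5

Subject to:
  C1: -2y1 - y2 - 2y3 - y4 ≤ -1
  C2: -y1 - 2y3 - 2y4 - y5 ≤ -6
  y1, y2, y3, y4, y5 ≥ 0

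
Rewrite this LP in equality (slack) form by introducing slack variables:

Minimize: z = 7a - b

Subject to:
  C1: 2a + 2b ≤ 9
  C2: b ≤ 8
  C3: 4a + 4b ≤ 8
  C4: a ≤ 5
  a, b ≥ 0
min z = 7a - b

s.t.
  2a + 2b + s1 = 9
  b + s2 = 8
  4a + 4b + s3 = 8
  a + s4 = 5
  a, b, s1, s2, s3, s4 ≥ 0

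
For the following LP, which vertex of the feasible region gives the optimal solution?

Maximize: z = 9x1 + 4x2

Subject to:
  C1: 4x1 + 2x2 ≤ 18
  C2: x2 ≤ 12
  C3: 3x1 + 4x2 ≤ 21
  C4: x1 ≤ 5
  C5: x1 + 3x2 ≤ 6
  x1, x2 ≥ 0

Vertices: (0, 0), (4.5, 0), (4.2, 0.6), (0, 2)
(4.5, 0) with z = 40.5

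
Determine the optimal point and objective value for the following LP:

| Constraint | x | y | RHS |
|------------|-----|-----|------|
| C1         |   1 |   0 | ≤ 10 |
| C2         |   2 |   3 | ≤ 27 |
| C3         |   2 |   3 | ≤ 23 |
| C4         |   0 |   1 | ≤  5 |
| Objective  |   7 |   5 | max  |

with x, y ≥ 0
x = 10, y = 1, z = 75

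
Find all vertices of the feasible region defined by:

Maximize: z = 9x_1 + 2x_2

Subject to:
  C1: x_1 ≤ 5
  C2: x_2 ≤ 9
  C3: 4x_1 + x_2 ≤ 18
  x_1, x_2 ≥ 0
Each vertex is the intersection of two constraint boundaries that also satisfies all remaining constraints:
  x_1 = 0 and x_2 = 0 → (0, 0)
  4x_1 + x_2 = 18 and x_2 = 0 → (4.5, 0)
  x_2 = 9 and 4x_1 + x_2 = 18 → (2.25, 9)
  x_2 = 9 and x_1 = 0 → (0, 9)

Vertices: (0, 0), (4.5, 0), (2.25, 9), (0, 9)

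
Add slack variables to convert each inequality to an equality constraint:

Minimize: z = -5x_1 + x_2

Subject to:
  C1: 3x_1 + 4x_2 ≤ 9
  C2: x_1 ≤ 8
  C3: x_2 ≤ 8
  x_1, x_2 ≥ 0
min z = -5x_1 + x_2

s.t.
  3x_1 + 4x_2 + s1 = 9
  x_1 + s2 = 8
  x_2 + s3 = 8
  x_1, x_2, s1, s2, s3 ≥ 0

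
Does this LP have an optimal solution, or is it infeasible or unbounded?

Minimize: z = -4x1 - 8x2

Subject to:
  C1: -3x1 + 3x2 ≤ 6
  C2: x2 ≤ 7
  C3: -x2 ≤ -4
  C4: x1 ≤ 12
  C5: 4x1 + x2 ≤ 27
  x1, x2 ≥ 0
The point (5, 7) satisfies every constraint, so the LP is feasible; the constraints give x1 ≤ 12 and x2 ≤ 7, which with x1, x2 ≥ 0 keep the feasible region inside a bounded box. A feasible, bounded LP attains a finite optimum at a vertex.

The LP has an optimal solution: (5, 7) with z = -76.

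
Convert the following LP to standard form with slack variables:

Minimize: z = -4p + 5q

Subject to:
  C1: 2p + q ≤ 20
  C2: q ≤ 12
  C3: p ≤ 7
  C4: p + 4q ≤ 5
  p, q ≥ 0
min z = -4p + 5q

s.t.
  2p + q + s1 = 20
  q + s2 = 12
  p + s3 = 7
  p + 4q + s4 = 5
  p, q, s1, s2, s3, s4 ≥ 0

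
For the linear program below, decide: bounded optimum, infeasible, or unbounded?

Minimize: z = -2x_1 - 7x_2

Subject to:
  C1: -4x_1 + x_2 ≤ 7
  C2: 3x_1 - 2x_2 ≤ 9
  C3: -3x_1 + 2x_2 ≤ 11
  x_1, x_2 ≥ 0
Feasible point: (0, 0) satisfies every constraint, so the LP is feasible.
Direction d = (2, 3): for each constraint row a, a·d ≤ 0 —
  (-4)(2) + (1)(3) = -5 ≤ 0
  (3)(2) + (-2)(3) = 0 ≤ 0
  (-3)(2) + (2)(3) = 0 ≤ 0
and d ≥ 0, so (0, 0) + t·d stays feasible for every t ≥ 0. Along this ray z = -2x_1 - 7x_2 changes by -25 per unit t, so z → −∞.

The LP is unbounded; z can be made arbitrarily small.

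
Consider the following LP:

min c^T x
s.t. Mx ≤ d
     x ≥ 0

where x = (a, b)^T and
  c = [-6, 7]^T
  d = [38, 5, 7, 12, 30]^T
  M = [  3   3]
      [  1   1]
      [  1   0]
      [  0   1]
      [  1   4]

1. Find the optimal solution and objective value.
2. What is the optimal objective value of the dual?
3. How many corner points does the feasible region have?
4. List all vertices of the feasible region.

1. a = 5, b = 0, z = -30
2. -30 (by strong duality, equal to the primal optimum)
3. 3
4. (0, 0), (5, 0), (0, 5)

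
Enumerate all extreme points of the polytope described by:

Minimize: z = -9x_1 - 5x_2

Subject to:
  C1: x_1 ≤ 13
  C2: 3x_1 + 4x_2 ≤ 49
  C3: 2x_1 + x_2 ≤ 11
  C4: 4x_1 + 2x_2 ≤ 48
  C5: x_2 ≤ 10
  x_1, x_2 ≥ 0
Each vertex is the intersection of two constraint boundaries that also satisfies all remaining constraints:
  x_1 = 0 and x_2 = 0 → (0, 0)
  2x_1 + x_2 = 11 and x_2 = 0 → (5.5, 0)
  2x_1 + x_2 = 11 and x_2 = 10 → (0.5, 10)
  x_2 = 10 and x_1 = 0 → (0, 10)

Vertices: (0, 0), (5.5, 0), (0.5, 10), (0, 10)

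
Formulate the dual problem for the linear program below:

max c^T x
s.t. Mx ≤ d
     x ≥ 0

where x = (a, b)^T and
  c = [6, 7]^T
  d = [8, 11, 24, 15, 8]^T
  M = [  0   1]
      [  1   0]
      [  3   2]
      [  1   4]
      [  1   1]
Minimize: z = 8y1 + 11y2 + 24y3 + 15y4 + 8y5

Subject to:
  C1: -y2 - 3y3 - y4 - y5 ≤ -6
  C2: -y1 - 2y3 - 4y4 - y5 ≤ -7
  y1, y2, y3, y4, y5 ≥ 0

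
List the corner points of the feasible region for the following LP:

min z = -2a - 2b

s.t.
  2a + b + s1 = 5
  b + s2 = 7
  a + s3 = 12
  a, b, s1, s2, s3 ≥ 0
Each vertex is the intersection of two constraint boundaries that also satisfies all remaining constraints:
  a = 0 and b = 0 → (0, 0)
  2a + b = 5 and b = 0 → (2.5, 0)
  2a + b = 5 and a = 0 → (0, 5)

Vertices: (0, 0), (2.5, 0), (0, 5)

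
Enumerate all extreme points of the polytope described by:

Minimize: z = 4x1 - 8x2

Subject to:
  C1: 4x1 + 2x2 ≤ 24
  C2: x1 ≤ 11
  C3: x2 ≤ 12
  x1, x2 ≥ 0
Each vertex is the intersection of two constraint boundaries that also satisfies all remaining constraints:
  x1 = 0 and x2 = 0 → (0, 0)
  4x1 + 2x2 = 24 and x2 = 0 → (6, 0)
  4x1 + 2x2 = 24 and x2 = 12 → (0, 12)

Vertices: (0, 0), (6, 0), (0, 12)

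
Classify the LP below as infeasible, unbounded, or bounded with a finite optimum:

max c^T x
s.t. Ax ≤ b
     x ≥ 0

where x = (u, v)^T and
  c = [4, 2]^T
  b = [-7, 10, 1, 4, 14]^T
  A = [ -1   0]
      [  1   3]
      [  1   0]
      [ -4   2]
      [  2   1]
One constraint requires u ≤ 1, while the constraint -u ≤ -7 is equivalent to u ≥ 7. Together they would need 7 ≤ u ≤ 1, which is impossible since 7 > 1. No point satisfies all constraints.

Infeasible: no point satisfies all constraints simultaneously.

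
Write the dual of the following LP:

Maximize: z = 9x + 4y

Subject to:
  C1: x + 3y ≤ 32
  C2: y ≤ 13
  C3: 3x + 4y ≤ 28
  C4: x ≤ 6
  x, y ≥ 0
Minimize: z = 32y1 + 13y2 + 28y3 + 6y4

Subject to:
  C1: -y1 - 3y3 - y4 ≤ -9
  C2: -3y1 - y2 - 4y3 ≤ -4
  y1, y2, y3, y4 ≥ 0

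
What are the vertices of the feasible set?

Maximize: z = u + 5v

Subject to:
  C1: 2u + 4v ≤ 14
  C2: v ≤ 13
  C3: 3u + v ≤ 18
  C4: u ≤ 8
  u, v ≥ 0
Each vertex is the intersection of two constraint boundaries that also satisfies all remaining constraints:
  u = 0 and v = 0 → (0, 0)
  3u + v = 18 and v = 0 → (6, 0)
  2u + 4v = 14 and 3u + v = 18 → (5.8, 0.6)
  2u + 4v = 14 and u = 0 → (0, 3.5)

Vertices: (0, 0), (6, 0), (5.8, 0.6), (0, 3.5)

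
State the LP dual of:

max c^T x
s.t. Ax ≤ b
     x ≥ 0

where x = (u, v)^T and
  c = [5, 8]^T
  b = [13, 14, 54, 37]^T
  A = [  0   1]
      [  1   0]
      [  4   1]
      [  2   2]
Minimize: z = 13y1 + 14y2 + 54y3 + 37y4

Subject to:
  C1: -y2 - 4y3 - 2y4 ≤ -5
  C2: -y1 - y3 - 2y4 ≤ -8
  y1, y2, y3, y4 ≥ 0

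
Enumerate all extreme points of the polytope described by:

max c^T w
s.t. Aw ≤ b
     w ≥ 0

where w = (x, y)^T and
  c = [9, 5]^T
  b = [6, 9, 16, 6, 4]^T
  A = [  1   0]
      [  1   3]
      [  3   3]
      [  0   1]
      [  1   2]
Each vertex is the intersection of two constraint boundaries that also satisfies all remaining constraints:
  x = 0 and y = 0 → (0, 0)
  x + 2y = 4 and y = 0 → (4, 0)
  x + 2y = 4 and x = 0 → (0, 2)

Vertices: (0, 0), (4, 0), (0, 2)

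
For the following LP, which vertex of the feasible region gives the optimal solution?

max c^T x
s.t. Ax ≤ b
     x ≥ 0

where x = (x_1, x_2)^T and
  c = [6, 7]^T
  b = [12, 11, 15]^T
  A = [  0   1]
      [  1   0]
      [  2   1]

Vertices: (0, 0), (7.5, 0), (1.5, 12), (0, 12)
Evaluating z = 6x_1 + 7x_2 at each vertex:
  (0, 0): z = 0
  (7.5, 0): z = 45
  (1.5, 12): z = 93
  (0, 12): z = 84

The largest value is z = 93, attained at (1.5, 12).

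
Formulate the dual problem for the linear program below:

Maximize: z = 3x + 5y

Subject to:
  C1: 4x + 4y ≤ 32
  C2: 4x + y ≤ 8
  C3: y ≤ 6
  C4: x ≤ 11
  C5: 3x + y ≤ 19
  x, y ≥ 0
Minimize: z = 32y1 + 8y2 + 6y3 + 11y4 + 19y5

Subject to:
  C1: -4y1 - 4y2 - y4 - 3y5 ≤ -3
  C2: -4y1 - y2 - y3 - y5 ≤ -5
  y1, y2, y3, y4, y5 ≥ 0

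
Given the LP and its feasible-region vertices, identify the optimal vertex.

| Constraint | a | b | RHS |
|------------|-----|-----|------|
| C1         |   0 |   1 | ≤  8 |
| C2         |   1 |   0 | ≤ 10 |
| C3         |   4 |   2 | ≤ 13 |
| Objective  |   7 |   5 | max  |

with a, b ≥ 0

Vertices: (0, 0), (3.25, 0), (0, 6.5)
Evaluating z = 7a + 5b at each vertex:
  (0, 0): z = 0
  (3.25, 0): z = 22.75
  (0, 6.5): z = 32.5

The largest value is z = 32.5, attained at (0, 6.5).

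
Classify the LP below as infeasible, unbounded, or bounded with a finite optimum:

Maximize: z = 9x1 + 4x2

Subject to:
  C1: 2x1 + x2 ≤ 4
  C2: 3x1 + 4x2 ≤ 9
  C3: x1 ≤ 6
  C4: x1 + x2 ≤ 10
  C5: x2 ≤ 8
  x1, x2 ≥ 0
The point (2, 0) satisfies every constraint, so the LP is feasible; the constraints give x1 ≤ 6 and x2 ≤ 8, which with x1, x2 ≥ 0 keep the feasible region inside a bounded box. A feasible, bounded LP attains a finite optimum at a vertex.

Feasible with finite optimum z* = 18 at (2, 0).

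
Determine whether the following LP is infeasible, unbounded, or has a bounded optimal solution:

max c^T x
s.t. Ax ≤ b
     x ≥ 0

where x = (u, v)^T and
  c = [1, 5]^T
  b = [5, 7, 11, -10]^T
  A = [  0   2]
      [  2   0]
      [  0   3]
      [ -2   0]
One constraint requires 2u ≤ 7, while the constraint -2u ≤ -10 is equivalent to 2u ≥ 10. Together they would need 10 ≤ 2u ≤ 7, which is impossible since 10 > 7. No point satisfies all constraints.

Infeasible — the constraint set is empty.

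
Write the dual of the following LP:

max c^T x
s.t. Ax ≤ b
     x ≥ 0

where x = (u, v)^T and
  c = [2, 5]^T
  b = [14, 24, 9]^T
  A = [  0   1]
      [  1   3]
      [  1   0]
Minimize: z = 14y1 + 24y2 + 9y3

Subject to:
  C1: -y2 - y3 ≤ -2
  C2: -y1 - 3y2 ≤ -5
  y1, y2, y3 ≥ 0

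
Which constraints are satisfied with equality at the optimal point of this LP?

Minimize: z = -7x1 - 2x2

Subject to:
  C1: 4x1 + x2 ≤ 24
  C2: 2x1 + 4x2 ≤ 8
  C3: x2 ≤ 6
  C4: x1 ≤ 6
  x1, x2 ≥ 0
Optimal: x1 = 4, x2 = 0
Binding: C2, x2 ≥ 0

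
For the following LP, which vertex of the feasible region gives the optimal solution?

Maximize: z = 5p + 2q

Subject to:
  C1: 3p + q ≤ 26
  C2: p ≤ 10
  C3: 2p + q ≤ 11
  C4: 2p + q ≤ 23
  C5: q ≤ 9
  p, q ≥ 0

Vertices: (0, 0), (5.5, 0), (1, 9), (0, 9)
Evaluating z = 5p + 2q at each vertex:
  (0, 0): z = 0
  (5.5, 0): z = 27.5
  (1, 9): z = 23
  (0, 9): z = 18

The largest value is z = 27.5, attained at (5.5, 0).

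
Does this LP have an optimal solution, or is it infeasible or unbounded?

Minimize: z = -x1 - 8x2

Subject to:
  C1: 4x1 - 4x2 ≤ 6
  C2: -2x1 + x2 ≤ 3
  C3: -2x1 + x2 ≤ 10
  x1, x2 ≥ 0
Feasible point: (0, 0) satisfies every constraint, so the LP is feasible.
Direction d = (1, 1): for each constraint row a, a·d ≤ 0 —
  (4)(1) + (-4)(1) = 0 ≤ 0
  (-2)(1) + (1)(1) = -1 ≤ 0
  (-2)(1) + (1)(1) = -1 ≤ 0
and d ≥ 0, so (0, 0) + t·d stays feasible for every t ≥ 0. Along this ray z = -x1 - 8x2 changes by -9 per unit t, so z → −∞.

Unbounded — the objective can decrease without bound over the feasible region.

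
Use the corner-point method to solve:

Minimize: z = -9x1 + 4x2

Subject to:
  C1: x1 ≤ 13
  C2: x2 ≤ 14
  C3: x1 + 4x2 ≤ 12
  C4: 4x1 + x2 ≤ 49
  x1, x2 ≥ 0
x1 = 12, x2 = 0, z = -108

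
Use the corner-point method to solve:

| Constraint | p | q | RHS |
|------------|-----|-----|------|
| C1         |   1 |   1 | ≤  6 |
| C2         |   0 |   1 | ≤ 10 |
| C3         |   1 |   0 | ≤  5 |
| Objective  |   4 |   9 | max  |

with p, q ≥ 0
p = 0, q = 6, z = 54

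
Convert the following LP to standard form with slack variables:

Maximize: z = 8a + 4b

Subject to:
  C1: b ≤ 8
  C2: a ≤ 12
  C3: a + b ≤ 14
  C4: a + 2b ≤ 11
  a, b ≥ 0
max z = 8a + 4b

s.t.
  b + s1 = 8
  a + s2 = 12
  a + b + s3 = 14
  a + 2b + s4 = 11
  a, b, s1, s2, s3, s4 ≥ 0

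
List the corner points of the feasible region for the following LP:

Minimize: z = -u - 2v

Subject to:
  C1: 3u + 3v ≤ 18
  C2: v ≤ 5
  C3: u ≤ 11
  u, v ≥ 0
Each vertex is the intersection of two constraint boundaries that also satisfies all remaining constraints:
  u = 0 and v = 0 → (0, 0)
  3u + 3v = 18 and v = 0 → (6, 0)
  3u + 3v = 18 and v = 5 → (1, 5)
  v = 5 and u = 0 → (0, 5)

Vertices: (0, 0), (6, 0), (1, 5), (0, 5)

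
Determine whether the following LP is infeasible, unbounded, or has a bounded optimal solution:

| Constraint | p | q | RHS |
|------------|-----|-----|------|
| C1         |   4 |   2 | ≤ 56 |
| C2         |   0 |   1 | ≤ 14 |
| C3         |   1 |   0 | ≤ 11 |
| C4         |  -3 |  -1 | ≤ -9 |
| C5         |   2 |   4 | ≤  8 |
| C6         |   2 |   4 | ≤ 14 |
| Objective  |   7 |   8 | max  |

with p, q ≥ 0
The point (4, 0) satisfies every constraint, so the LP is feasible; the constraints give p ≤ 11 and q ≤ 14, which with p, q ≥ 0 keep the feasible region inside a bounded box. A feasible, bounded LP attains a finite optimum at a vertex.

The LP has an optimal solution: (4, 0) with z = 28.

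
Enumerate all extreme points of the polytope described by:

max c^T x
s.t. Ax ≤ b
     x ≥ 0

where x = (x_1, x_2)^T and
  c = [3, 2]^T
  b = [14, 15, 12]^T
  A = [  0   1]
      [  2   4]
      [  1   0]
Each vertex is the intersection of two constraint boundaries that also satisfies all remaining constraints:
  x_1 = 0 and x_2 = 0 → (0, 0)
  2x_1 + 4x_2 = 15 and x_2 = 0 → (7.5, 0)
  2x_1 + 4x_2 = 15 and x_1 = 0 → (0, 3.75)

Vertices: (0, 0), (7.5, 0), (0, 3.75)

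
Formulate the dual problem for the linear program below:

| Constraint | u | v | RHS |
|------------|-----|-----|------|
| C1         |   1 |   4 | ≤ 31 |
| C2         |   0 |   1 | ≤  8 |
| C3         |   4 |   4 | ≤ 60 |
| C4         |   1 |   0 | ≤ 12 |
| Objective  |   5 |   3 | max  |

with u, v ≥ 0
Minimize: z = 31y1 + 8y2 + 60y3 + 12y4

Subject to:
  C1: -y1 - 4y3 - y4 ≤ -5
  C2: -4y1 - y2 - 4y3 ≤ -3
  y1, y2, y3, y4 ≥ 0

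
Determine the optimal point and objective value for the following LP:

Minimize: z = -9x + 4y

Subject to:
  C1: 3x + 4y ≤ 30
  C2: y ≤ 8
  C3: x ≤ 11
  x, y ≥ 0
Each vertex is the intersection of two constraint boundaries that also satisfies all remaining constraints:
  x = 0 and y = 0 → (0, 0)
  3x + 4y = 30 and y = 0 → (10, 0)
  3x + 4y = 30 and x = 0 → (0, 7.5)

Evaluating z = -9x + 4y at each vertex:
  (0, 0): z = 0
  (10, 0): z = -90
  (0, 7.5): z = 30

The minimum is at (10, 0) with z = -90.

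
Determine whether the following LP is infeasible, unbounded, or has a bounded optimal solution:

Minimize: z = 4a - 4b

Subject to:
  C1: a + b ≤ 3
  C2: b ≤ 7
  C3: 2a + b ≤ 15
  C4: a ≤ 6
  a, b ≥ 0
The point (0, 3) satisfies every constraint, so the LP is feasible; the constraints give a ≤ 6 and b ≤ 7, which with a, b ≥ 0 keep the feasible region inside a bounded box. A feasible, bounded LP attains a finite optimum at a vertex.

Feasible with finite optimum z* = -12 at (0, 3).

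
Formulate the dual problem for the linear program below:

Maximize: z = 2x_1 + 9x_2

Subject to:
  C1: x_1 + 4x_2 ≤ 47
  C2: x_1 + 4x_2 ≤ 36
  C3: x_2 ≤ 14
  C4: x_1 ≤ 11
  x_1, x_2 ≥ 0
Minimize: z = 47y1 + 36y2 + 14y3 + 11y4

Subject to:
  C1: -y1 - y2 - y4 ≤ -2
  C2: -4y1 - 4y2 - y3 ≤ -9
  y1, y2, y3, y4 ≥ 0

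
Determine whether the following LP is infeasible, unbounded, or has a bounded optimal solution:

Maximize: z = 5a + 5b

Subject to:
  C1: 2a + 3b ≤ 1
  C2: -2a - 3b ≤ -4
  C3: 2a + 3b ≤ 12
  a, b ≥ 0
C1 requires 2a + 3b ≤ 1, while C2 (-2a - 3b ≤ -4) is equivalent to 2a + 3b ≥ 4. Together they would need 4 ≤ 2a + 3b ≤ 1, which is impossible since 4 > 1. No point satisfies all constraints.

Infeasible: no point satisfies all constraints simultaneously.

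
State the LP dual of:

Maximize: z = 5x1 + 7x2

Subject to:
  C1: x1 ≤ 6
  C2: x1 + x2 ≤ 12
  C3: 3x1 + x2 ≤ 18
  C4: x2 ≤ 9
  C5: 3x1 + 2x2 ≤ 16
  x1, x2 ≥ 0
Minimize: z = 6y1 + 12y2 + 18y3 + 9y4 + 16y5

Subject to:
  C1: -y1 - y2 - 3y3 - 3y5 ≤ -5
  C2: -y2 - y3 - y4 - 2y5 ≤ -7
  y1, y2, y3, y4, y5 ≥ 0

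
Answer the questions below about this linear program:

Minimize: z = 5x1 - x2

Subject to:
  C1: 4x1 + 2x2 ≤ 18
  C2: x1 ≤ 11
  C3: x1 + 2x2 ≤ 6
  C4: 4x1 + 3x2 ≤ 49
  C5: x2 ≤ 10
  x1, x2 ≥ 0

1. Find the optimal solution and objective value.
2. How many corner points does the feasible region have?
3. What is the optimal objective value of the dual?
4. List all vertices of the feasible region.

1. x1 = 0, x2 = 3, z = -3
2. 4
3. -3 (by strong duality, equal to the primal optimum)
4. (0, 0), (4.5, 0), (4, 1), (0, 3)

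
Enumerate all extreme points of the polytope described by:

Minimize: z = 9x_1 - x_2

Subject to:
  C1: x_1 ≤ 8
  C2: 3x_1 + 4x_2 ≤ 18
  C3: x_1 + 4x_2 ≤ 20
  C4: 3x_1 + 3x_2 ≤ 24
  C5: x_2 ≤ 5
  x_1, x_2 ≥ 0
Each vertex is the intersection of two constraint boundaries that also satisfies all remaining constraints:
  x_1 = 0 and x_2 = 0 → (0, 0)
  3x_1 + 4x_2 = 18 and x_2 = 0 → (6, 0)
  3x_1 + 4x_2 = 18 and x_1 = 0 → (0, 4.5)

Vertices: (0, 0), (6, 0), (0, 4.5)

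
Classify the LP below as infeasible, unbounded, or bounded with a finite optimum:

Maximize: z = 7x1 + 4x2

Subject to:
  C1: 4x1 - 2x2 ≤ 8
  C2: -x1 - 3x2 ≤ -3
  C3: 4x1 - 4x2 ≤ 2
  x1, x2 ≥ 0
Feasible point: (0, 1) satisfies every constraint, so the LP is feasible.
Direction d = (0, 1): for each constraint row a, a·d ≤ 0 —
  (4)(0) + (-2)(1) = -2 ≤ 0
  (-1)(0) + (-3)(1) = -3 ≤ 0
  (4)(0) + (-4)(1) = -4 ≤ 0
and d ≥ 0, so (0, 1) + t·d stays feasible for every t ≥ 0. Along this ray z = 7x1 + 4x2 changes by 4 per unit t, so z → +∞.

Unbounded — the objective can increase without bound over the feasible region.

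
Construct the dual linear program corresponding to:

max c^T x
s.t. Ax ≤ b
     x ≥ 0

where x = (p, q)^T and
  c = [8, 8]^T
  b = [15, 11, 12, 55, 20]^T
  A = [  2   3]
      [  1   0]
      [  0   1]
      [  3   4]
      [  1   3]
Minimize: z = 15y1 + 11y2 + 12y3 + 55y4 + 20y5

Subject to:
  C1: -2y1 - y2 - 3y4 - y5 ≤ -8
  C2: -3y1 - y3 - 4y4 - 3y5 ≤ -8
  y1, y2, y3, y4, y5 ≥ 0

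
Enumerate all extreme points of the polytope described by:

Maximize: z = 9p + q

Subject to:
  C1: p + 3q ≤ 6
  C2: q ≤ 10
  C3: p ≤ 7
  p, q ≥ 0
Each vertex is the intersection of two constraint boundaries that also satisfies all remaining constraints:
  p = 0 and q = 0 → (0, 0)
  p + 3q = 6 and q = 0 → (6, 0)
  p + 3q = 6 and p = 0 → (0, 2)

Vertices: (0, 0), (6, 0), (0, 2)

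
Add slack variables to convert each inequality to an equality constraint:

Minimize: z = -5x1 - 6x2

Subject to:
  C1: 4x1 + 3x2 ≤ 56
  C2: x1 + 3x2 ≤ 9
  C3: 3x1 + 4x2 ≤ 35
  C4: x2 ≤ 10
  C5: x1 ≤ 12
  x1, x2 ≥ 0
min z = -5x1 - 6x2

s.t.
  4x1 + 3x2 + s1 = 56
  x1 + 3x2 + s2 = 9
  3x1 + 4x2 + s3 = 35
  x2 + s4 = 10
  x1 + s5 = 12
  x1, x2, s1, s2, s3, s4, s5 ≥ 0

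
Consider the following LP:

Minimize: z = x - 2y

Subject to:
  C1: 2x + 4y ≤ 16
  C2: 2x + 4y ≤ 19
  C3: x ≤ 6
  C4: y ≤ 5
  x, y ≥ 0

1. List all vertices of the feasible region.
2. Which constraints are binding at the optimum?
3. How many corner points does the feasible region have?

1. (0, 0), (6, 0), (6, 1), (0, 4)
2. C1, x ≥ 0
3. 4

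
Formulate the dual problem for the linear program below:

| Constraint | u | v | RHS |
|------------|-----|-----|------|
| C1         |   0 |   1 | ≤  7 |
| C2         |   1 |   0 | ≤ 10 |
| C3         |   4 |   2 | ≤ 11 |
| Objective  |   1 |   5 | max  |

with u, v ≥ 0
Minimize: z = 7y1 + 10y2 + 11y3

Subject to:
  C1: -y2 - 4y3 ≤ -1
  C2: -y1 - 2y3 ≤ -5
  y1, y2, y3 ≥ 0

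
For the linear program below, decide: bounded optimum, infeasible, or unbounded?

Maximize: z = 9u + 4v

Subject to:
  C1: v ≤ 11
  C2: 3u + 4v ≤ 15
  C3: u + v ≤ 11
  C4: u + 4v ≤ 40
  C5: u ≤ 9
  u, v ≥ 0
The point (5, 0) satisfies every constraint, so the LP is feasible; the constraints give u ≤ 9 and v ≤ 11, which with u, v ≥ 0 keep the feasible region inside a bounded box. A feasible, bounded LP attains a finite optimum at a vertex.

Feasible with finite optimum z* = 45 at (5, 0).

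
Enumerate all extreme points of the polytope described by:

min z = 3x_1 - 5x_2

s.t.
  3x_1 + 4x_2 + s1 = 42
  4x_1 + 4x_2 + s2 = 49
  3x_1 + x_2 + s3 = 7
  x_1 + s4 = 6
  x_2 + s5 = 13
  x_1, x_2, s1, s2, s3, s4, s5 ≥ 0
Each vertex is the intersection of two constraint boundaries that also satisfies all remaining constraints:
  x_1 = 0 and x_2 = 0 → (0, 0)
  3x_1 + x_2 = 7 and x_2 = 0 → (2.333, 0)
  3x_1 + x_2 = 7 and x_1 = 0 → (0, 7)

Vertices: (0, 0), (2.333, 0), (0, 7)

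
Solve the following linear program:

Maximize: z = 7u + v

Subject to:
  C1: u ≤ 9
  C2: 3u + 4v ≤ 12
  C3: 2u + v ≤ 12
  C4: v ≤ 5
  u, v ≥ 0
u = 4, v = 0, z = 28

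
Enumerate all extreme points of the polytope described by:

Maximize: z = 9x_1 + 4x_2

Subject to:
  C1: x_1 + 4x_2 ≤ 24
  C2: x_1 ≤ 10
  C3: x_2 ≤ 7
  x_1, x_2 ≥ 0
Each vertex is the intersection of two constraint boundaries that also satisfies all remaining constraints:
  x_1 = 0 and x_2 = 0 → (0, 0)
  x_1 = 10 and x_2 = 0 → (10, 0)
  x_1 + 4x_2 = 24 and x_1 = 10 → (10, 3.5)
  x_1 + 4x_2 = 24 and x_1 = 0 → (0, 6)

Vertices: (0, 0), (10, 0), (10, 3.5), (0, 6)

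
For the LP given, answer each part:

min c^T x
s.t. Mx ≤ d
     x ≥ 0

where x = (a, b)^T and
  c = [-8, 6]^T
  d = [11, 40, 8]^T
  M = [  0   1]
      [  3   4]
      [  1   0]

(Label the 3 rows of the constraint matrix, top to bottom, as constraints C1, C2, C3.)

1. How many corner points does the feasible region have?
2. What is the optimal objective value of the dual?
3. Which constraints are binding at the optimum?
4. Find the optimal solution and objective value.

1. 4
2. -64 (by strong duality, equal to the primal optimum)
3. C3, b ≥ 0
4. a = 8, b = 0, z = -64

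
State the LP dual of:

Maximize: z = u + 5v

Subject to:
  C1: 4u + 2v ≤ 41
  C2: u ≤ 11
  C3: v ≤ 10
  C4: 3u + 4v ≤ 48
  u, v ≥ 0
Minimize: z = 41y1 + 11y2 + 10y3 + 48y4

Subject to:
  C1: -4y1 - y2 - 3y4 ≤ -1
  C2: -2y1 - y3 - 4y4 ≤ -5
  y1, y2, y3, y4 ≥ 0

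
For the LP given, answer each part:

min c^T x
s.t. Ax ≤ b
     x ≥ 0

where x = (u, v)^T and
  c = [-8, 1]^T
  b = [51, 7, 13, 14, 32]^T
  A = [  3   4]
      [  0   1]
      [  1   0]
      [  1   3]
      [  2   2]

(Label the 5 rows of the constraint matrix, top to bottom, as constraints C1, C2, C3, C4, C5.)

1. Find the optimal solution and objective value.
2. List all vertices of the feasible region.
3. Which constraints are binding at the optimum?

1. u = 13, v = 0, z = -104
2. (0, 0), (13, 0), (13, 0.3333), (0, 4.667)
3. C3, v ≥ 0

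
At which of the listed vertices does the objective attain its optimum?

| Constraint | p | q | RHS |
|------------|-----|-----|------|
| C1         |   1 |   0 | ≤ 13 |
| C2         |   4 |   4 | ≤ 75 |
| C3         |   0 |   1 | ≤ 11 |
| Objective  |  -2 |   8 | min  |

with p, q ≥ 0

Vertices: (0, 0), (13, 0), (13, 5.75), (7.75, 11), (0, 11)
Evaluating z = -2p + 8q at each vertex:
  (0, 0): z = 0
  (13, 0): z = -26
  (13, 5.75): z = 20
  (7.75, 11): z = 72.5
  (0, 11): z = 88

The smallest value is z = -26, attained at (13, 0).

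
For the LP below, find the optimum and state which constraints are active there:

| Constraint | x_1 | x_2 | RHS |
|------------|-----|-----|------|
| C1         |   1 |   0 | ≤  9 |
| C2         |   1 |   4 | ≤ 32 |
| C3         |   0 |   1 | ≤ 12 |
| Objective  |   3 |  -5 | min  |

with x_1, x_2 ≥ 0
Optimal: x_1 = 0, x_2 = 8
Slack at optimum:
  C1: slack = 9
  C2: slack = 0 (binding)
  C3: slack = 4
  x_1 ≥ 0: x_1 = 0 (binding)
  x_2 ≥ 0: x_2 = 8
Binding constraints: C2, x_1 ≥ 0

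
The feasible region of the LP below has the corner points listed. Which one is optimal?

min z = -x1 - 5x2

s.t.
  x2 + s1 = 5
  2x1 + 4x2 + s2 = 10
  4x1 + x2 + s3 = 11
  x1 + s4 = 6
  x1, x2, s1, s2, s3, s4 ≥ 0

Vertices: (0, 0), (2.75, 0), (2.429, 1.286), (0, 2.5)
(0, 2.5) with z = -12.5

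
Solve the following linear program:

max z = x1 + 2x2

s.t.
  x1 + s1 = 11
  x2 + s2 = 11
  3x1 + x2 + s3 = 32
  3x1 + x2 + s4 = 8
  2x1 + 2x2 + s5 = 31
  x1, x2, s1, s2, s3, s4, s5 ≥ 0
Each vertex is the intersection of two constraint boundaries that also satisfies all remaining constraints:
  x1 = 0 and x2 = 0 → (0, 0)
  3x1 + x2 = 8 and x2 = 0 → (2.667, 0)
  3x1 + x2 = 8 and x1 = 0 → (0, 8)

Evaluating z = x1 + 2x2 at each vertex:
  (0, 0): z = 0
  (2.667, 0): z = 2.667
  (0, 8): z = 16

The maximum is at (0, 8) with z = 16.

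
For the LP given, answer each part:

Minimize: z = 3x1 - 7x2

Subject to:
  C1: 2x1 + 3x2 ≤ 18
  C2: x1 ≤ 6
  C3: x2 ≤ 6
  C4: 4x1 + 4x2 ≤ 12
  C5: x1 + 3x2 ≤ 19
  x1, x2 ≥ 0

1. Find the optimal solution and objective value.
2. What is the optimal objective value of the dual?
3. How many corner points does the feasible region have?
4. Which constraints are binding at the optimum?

1. x1 = 0, x2 = 3, z = -21
2. -21 (by strong duality, equal to the primal optimum)
3. 3
4. C4, x1 ≥ 0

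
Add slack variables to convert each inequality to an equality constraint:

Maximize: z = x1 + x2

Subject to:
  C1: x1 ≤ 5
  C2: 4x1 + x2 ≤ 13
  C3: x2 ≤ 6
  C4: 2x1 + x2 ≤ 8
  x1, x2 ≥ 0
max z = x1 + x2

s.t.
  x1 + s1 = 5
  4x1 + x2 + s2 = 13
  x2 + s3 = 6
  2x1 + x2 + s4 = 8
  x1, x2, s1, s2, s3, s4 ≥ 0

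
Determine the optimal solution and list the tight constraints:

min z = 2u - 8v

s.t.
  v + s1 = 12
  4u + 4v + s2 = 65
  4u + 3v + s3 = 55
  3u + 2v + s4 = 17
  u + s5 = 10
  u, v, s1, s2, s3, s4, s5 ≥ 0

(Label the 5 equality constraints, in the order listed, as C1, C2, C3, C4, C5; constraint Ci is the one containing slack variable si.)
Optimal: u = 0, v = 8.5
Binding: C4, u ≥ 0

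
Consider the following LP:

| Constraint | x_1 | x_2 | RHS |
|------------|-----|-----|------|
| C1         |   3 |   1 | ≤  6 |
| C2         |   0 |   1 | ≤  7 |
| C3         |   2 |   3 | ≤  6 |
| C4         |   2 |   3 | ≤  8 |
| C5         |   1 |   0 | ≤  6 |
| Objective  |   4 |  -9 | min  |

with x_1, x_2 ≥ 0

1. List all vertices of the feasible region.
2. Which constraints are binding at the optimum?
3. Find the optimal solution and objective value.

1. (0, 0), (2, 0), (1.714, 0.8571), (0, 2)
2. C3, x_1 ≥ 0
3. x_1 = 0, x_2 = 2, z = -18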